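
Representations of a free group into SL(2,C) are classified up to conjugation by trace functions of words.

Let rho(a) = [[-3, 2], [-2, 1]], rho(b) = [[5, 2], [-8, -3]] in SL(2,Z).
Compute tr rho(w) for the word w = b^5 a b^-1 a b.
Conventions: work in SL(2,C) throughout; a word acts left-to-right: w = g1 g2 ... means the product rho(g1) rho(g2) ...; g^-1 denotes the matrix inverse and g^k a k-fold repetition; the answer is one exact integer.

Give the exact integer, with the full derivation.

-7414

rho(b) = [[5, 2], [-8, -3]]
... * rho(b) = [[5, 2], [-8, -3]]  ->  [[9, 4], [-16, -7]]
... * rho(b) = [[5, 2], [-8, -3]]  ->  [[13, 6], [-24, -11]]
... * rho(b) = [[5, 2], [-8, -3]]  ->  [[17, 8], [-32, -15]]
... * rho(b) = [[5, 2], [-8, -3]]  ->  [[21, 10], [-40, -19]]
... * rho(a) = [[-3, 2], [-2, 1]]  ->  [[-83, 52], [158, -99]]
... * rho(b^-1) = [[-3, -2], [8, 5]]  ->  [[665, 426], [-1266, -811]]
... * rho(a) = [[-3, 2], [-2, 1]]  ->  [[-2847, 1756], [5420, -3343]]
... * rho(b) = [[5, 2], [-8, -3]]  ->  [[-28283, -10962], [53844, 20869]]
tr = -28283 + 20869 = -7414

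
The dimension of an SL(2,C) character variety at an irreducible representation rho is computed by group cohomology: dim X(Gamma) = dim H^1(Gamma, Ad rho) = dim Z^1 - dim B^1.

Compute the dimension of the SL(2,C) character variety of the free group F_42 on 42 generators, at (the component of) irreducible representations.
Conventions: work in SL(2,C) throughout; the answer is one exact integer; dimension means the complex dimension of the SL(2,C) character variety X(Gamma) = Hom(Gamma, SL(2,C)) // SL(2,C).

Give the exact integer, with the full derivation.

123

Here Gamma is free of rank 42 — no relator constrains a cocycle.
A cocycle picks one sl_2 vector per generator freely, giving dim Z^1 = 3*42 = 126.
Irreducibility makes the coboundary map sl_2 -> Z^1 injective (trivial centralizer), so dim B^1 = 3.
Therefore dim X = 126 - 3 = 123.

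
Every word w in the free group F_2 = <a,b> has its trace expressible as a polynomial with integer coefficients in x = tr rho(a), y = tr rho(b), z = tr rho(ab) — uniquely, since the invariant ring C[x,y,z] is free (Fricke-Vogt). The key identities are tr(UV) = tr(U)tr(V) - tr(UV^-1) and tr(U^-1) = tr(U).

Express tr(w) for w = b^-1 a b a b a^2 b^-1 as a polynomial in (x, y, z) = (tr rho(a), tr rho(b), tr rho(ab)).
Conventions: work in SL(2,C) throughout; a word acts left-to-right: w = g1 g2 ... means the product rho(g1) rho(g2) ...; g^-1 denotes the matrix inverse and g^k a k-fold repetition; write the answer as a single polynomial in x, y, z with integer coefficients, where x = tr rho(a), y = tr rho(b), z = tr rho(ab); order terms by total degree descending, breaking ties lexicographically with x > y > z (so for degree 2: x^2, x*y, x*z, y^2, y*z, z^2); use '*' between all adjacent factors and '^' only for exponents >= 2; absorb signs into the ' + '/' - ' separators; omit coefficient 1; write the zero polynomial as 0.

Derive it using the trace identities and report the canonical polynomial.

trace(b a b a) = trace(b a) trace(b a) - trace(1)  (split on b) = z^2 - 2
trace(b a b) = trace(b) trace(a b) - trace(a)  (reduce the b square) = y*z - x
trace(b a b a^2) = trace(a) trace(b a b a) - trace(b a b)  (reduce the a square) = x*z^2 - y*z - x
trace(a b a b a^2) = trace(a) trace(b a b a^2) - trace(b a b a)  (reduce the a square) = x^2*z^2 - x*y*z - x^2 - z^2 + 2
trace(b a b a b a) = trace(b a) trace(b a b a) - trace(b^-1 a^-1)  (split on b) = z^3 - 3*z
trace(a b a) = trace(a) trace(b a) - trace(b)  (reduce the a square) = x*z - y
trace(b a b a b) = trace(b) trace(a b a b) - trace(a b a)  (reduce the b square) = y*z^2 - x*z - y
trace(a b a b a^2 b) = trace(a) trace(b a b a b a) - trace(b a b a b)  (reduce the a square) = x*z^3 - y*z^2 - 2*x*z + y
trace(a b a b a^2 b^-1) = trace(a b a b a^2) trace(b) - trace(a b a b a^2 b)  (eliminate b^-1) = x^2*y*z^2 - x*y^2*z - x*z^3 - x^2*y + 2*x*z + y
trace(b^-1 a b a b a^2 b^-1) = trace(a b a b a^2 b^-1) trace(b) - trace(a b a b a^2)  (eliminate b^-1) = x^2*y^2*z^2 - x*y^3*z - x*y*z^3 - x^2*y^2 - x^2*z^2 + 3*x*y*z + x^2 + y^2 + z^2 - 2

x^2*y^2*z^2 - x*y^3*z - x*y*z^3 - x^2*y^2 - x^2*z^2 + 3*x*y*z + x^2 + y^2 + z^2 - 2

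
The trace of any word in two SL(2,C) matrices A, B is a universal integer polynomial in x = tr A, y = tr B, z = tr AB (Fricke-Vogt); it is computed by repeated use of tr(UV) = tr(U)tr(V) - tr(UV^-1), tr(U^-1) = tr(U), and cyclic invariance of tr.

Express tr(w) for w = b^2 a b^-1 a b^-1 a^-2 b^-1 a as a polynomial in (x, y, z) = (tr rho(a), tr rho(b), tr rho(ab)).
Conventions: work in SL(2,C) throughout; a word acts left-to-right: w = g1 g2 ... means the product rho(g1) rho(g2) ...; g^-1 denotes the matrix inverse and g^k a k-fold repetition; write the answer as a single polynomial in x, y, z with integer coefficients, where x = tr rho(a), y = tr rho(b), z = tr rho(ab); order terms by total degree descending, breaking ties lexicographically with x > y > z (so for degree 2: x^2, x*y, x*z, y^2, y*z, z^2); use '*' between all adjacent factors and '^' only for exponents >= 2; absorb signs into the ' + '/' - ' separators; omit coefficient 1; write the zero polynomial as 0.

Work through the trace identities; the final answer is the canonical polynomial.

trace(b a^2) = trace(a) trace(b a) - trace(b) = x*z - y
trace(b^2 a) = trace(b) trace(a b) - trace(a) = y*z - x
trace(b^2) = trace(b) trace(b) - trace(1) = y^2 - 2
trace(b^2 a^2) = trace(a) trace(b^2 a) - trace(b^2) = x*y*z - x^2 - y^2 + 2
trace(a b^2 a^2) = trace(a) trace(b^2 a^2) - trace(b^2 a) = x^2*y*z - x^3 - x*y^2 - y*z + 3*x
trace(b a b a) = trace(b a) trace(b a) - trace(1)   [split at repeated b] = z^2 - 2
trace(b a b a^2) = trace(a) trace(b a b a) - trace(b a b) = x*z^2 - y*z - x
trace(a^3 b a b) = trace(a) trace(b a b a^2) - trace(b a b a) = x^2*z^2 - x*y*z - x^2 - z^2 + 2
trace(a b a^2) = trace(a) trace(a b a) - trace(a b) = x^2*z - x*y - z
trace(a^3 b a) = trace(a) trace(a b a^2) - trace(a b a) = x^3*z - x^2*y - 2*x*z + y
trace(a b a b^2 a^2) = trace(b) trace(a^3 b a b) - trace(a^3 b a) = x^2*y*z^2 - x^3*z - x*y^2*z - y*z^2 + 2*x*z + y
trace(a b a b a b) = trace(a b) trace(a b a b) - trace(a^-1 b^-1)   [split at repeated a] = z^3 - 3*z
trace(b a b a b^2 a) = trace(b) trace(a b a b a b) - trace(a b a b a) = y*z^3 - x*z^2 - 2*y*z + x
trace(b a b a b) = trace(b) trace(a b a b) - trace(a b a) = y*z^2 - x*z - y
trace(b a b a b^2) = trace(b) trace(b a b a b) - trace(b a b a) = y^2*z^2 - x*y*z - y^2 - z^2 + 2
trace(a b a b^2 a^2 b) = trace(a) trace(b a b a b^2 a) - trace(b a b a b^2) = x*y*z^3 - x^2*z^2 - y^2*z^2 - x*y*z + x^2 + y^2 + z^2 - 2
trace(b a b^2 a^2 b^-1 a) = trace(a b a b^2 a^2) trace(b) - trace(a b a b^2 a^2 b) = x^2*y^2*z^2 - x^3*y*z - x*y^3*z - x*y*z^3 + x^2*z^2 + 3*x*y*z - x^2 - z^2 + 2
trace(a b^2 a^2 b^-1 a^-1 b) = trace(b a b^2 a^2 b^-1) trace(a) - trace(b a b^2 a^2 b^-1 a) = -x^2*y^2*z^2 + 2*x^3*y*z + x*y^3*z + x*y*z^3 - x^4 - x^2*y^2 - x^2*z^2 - 4*x*y*z + 4*x^2 + z^2 - 2
trace(a^-1 b^-1 a b^2 a^2 b^-1) = trace(a b^2 a^2 b^-1 a^-1) trace(b) - trace(a b^2 a^2 b^-1 a^-1 b) = x^2*y^2*z^2 - 2*x^3*y*z - x*y^3*z - x*y*z^3 + x^4 + x^2*y^2 + x^2*z^2 + 5*x*y*z - 4*x^2 - y^2 - z^2 + 2
trace(b a b^2) = trace(b) trace(a b^2) - trace(a b) = y^2*z - x*y - z
trace(a b^2 a^2 b) = trace(a) trace(b a b^2 a) - trace(b a b^2) = x*y*z^2 - x^2*z - y^2*z + z
trace(a b^2 a^2 b^-1) = trace(a b^2 a^2) trace(b) - trace(a b^2 a^2 b) = x^2*y^2*z - x^3*y - x*y^3 - x*y*z^2 + x^2*z + 3*x*y - z
trace(b^-1 a b^2 a^2 b^-1) = trace(a b^2 a^2 b^-1) trace(b) - trace(a b^2 a^2) = x^2*y^3*z - x^3*y^2 - x*y^4 - x*y^2*z^2 + x^3 + 4*x*y^2 - 3*x
trace(a b^-1 a^-2 b^-1 a b^2 a) = trace(a^-1 b^-1 a b^2 a^2 b^-1) trace(a) - trace(a^-1 b^-1 a b^2 a^2 b^-1 a) = x^3*y^2*z^2 - 2*x^4*y*z - 2*x^2*y^3*z - x^2*y*z^3 + x^5 + 2*x^3*y^2 + x^3*z^2 + x*y^4 + x*y^2*z^2 + 5*x^2*y*z - 5*x^3 - 5*x*y^2 - x*z^2 + 5*x
trace(b a b^2 a b a b) = trace(b) trace(a b a b^2 a b) - trace(a b a b^2 a) = y^2*z^3 - 2*x*y*z^2 + x^2*z - y^2*z + x*y - z
trace(a b a b a b a b) = trace(a b) trace(a b a b a b) - trace(a^-1 b^-1 a^-1 b^-1)   [split at repeated a] = z^4 - 4*z^2 + 2
trace(a b a b a b a) = trace(a) trace(b a b a b a) - trace(b a b a b) = x*z^3 - y*z^2 - 2*x*z + y
trace(b a b^2 a b a b a) = trace(b) trace(a b a b a b a b) - trace(a b a b a b a) = y*z^4 - x*z^3 - 3*y*z^2 + 2*x*z + y
trace(a b^2 a b a b a^-1 b) = trace(b a b^2 a b a b) trace(a) - trace(b a b^2 a b a b a) = x*y^2*z^3 - 2*x^2*y*z^2 - y*z^4 + x^3*z - x*y^2*z + x*z^3 + x^2*y + 3*y*z^2 - 3*x*z - y
trace(a^-1 b^-1 a b^2 a b a b) = trace(a b^2 a b a b a^-1) trace(b) - trace(a b^2 a b a b a^-1 b) = -x*y^2*z^3 + 2*x^2*y*z^2 + y^3*z^2 + y*z^4 - x^3*z - x*z^3 - x^2*y - y^3 - 4*y*z^2 + 3*x*z + 3*y
trace(a^-1 b^-1 a b^2 a b a b^-1) = trace(a^-1 b^-1 a b^2 a b a) trace(b) - trace(a^-1 b^-1 a b^2 a b a b) = x*y^2*z^3 - 2*x^2*y*z^2 - y^3*z^2 - y*z^4 + x^3*z + x*y^2*z + x*z^3 + 4*y*z^2 - 3*x*z - y
trace(a b^2 a b a) = trace(b) trace(a b a^2 b) - trace(a b a^2) = x*y*z^2 - x^2*z - y^2*z + z
trace(a b^2 a b a b^-1) = trace(a b^2 a b a) trace(b) - trace(a b^2 a b a b) = x*y^2*z^2 - x^2*y*z - y^3*z - y*z^3 + x*z^2 + 3*y*z - x
trace(b^-1 a b^2 a b a b^-1) = trace(a b^2 a b a b^-1) trace(b) - trace(a b^2 a b a) = x*y^3*z^2 - x^2*y^2*z - y^4*z - y^2*z^3 + x^2*z + 4*y^2*z - x*y - z
trace(a b^-1 a^-2 b^-1 a b^2 a b) = trace(a^-1 b^-1 a b^2 a b a b^-1) trace(a) - trace(a^-1 b^-1 a b^2 a b a b^-1 a) = x^2*y^2*z^3 - 2*x^3*y*z^2 - 2*x*y^3*z^2 - x*y*z^4 + x^4*z + 2*x^2*y^2*z + x^2*z^3 + y^4*z + y^2*z^3 + 4*x*y*z^2 - 4*x^2*z - 4*y^2*z + z
trace(b^2 a b^-1 a b^-1 a^-2 b^-1 a) = trace(a b^-1 a^-2 b^-1 a b^2 a) trace(b) - trace(a b^-1 a^-2 b^-1 a b^2 a b) = x^3*y^3*z^2 - 2*x^4*y^2*z - 2*x^2*y^4*z - 2*x^2*y^2*z^3 + x^5*y + 2*x^3*y^3 + 3*x^3*y*z^2 + x*y^5 + 3*x*y^3*z^2 + x*y*z^4 - x^4*z + 3*x^2*y^2*z - x^2*z^3 - y^4*z - y^2*z^3 - 5*x^3*y - 5*x*y^3 - 5*x*y*z^2 + 4*x^2*z + 4*y^2*z + 5*x*y - z

x^3*y^3*z^2 - 2*x^4*y^2*z - 2*x^2*y^4*z - 2*x^2*y^2*z^3 + x^5*y + 2*x^3*y^3 + 3*x^3*y*z^2 + x*y^5 + 3*x*y^3*z^2 + x*y*z^4 - x^4*z + 3*x^2*y^2*z - x^2*z^3 - y^4*z - y^2*z^3 - 5*x^3*y - 5*x*y^3 - 5*x*y*z^2 + 4*x^2*z + 4*y^2*z + 5*x*y - z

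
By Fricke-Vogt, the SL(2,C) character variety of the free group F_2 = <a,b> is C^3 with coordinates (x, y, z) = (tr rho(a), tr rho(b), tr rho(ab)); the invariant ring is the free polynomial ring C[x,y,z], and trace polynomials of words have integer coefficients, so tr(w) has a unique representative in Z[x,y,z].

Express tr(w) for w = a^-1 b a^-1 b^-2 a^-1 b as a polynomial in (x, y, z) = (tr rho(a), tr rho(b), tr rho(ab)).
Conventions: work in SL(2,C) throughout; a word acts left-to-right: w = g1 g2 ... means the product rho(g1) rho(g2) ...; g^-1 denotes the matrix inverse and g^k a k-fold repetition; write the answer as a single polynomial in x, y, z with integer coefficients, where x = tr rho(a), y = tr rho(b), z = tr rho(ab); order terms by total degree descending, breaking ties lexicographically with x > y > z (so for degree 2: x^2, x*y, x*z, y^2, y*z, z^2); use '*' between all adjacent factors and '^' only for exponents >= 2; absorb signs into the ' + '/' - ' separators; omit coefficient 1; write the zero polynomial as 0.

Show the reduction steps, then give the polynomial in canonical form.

x^2*y^3*z - x^3*y^2 - x*y^4 - 2*x*y^2*z^2 + 2*x^2*y*z + y^3*z + y*z^3 + 3*x*y^2 - x*z^2 - 4*y*z + x

use: trace(a^-1) = trace(a) = x
trace(b a b) = trace(b)*trace(a b) - trace(a) = y*z - x
trace(b a b a) = trace(a b)*trace(a b) - trace(1) = z^2 - 2
use: trace(a^-1 b a b) = trace(b a b)*trace(a) - trace(b a b a) = x*y*z - x^2 - z^2 + 2
use: trace(b^-1 a^-1 b a) = trace(a^-1 b a)*trace(b) - trace(a^-1 b a b) = -x*y*z + x^2 + y^2 + z^2 - 2
trace(a^-1 b a^-1 b^-1) = trace(b^-1 a^-1 b)*trace(a) - trace(b^-1 a^-1 b a) = x*y*z - y^2 - z^2 + 2
use: trace(a^2 b) = trace(a)*trace(b a) - trace(b) = x*z - y
apply: trace(a^2) = trace(a)*trace(a) - trace(1) = x^2 - 2
trace(a b^2 a) = trace(b)*trace(a^2 b) - trace(a^2) = x*y*z - x^2 - y^2 + 2
use: trace(a b^2 a b) = trace(b)*trace(a b a b) - trace(a b a) = y*z^2 - x*z - y
use: trace(b^-1 a b^2 a) = trace(a b^2 a)*trace(b) - trace(a b^2 a b) = x*y^2*z - x^2*y - y^3 - y*z^2 + x*z + 3*y
trace(b^-1 a b^2 a^-1) = trace(b^-1 a b^2)*trace(a) - trace(b^-1 a b^2 a) = -x*y^2*z + x^2*y + y^3 + y*z^2 - 3*y
use: trace(b^2) = trace(b)*trace(b) - trace(1) = y^2 - 2
apply: trace(b a^-1 b^-2 a b) = trace(b^-1 a b^2 a^-1)*trace(b) - trace(b^-1 a b^2 a^-1 b) = -x*y^3*z + x^2*y^2 + y^4 + y^2*z^2 - 4*y^2 + 2
use: trace(a b a b a) = trace(a)*trace(b a b a) - trace(b a b) = x*z^2 - y*z - x
trace(a b a b a b) = trace(a b)*trace(a b a b) - trace(a^-1 b^-1) = z^3 - 3*z
apply: trace(b^-1 a b a b a) = trace(a b a b a)*trace(b) - trace(a b a b a b) = x*y*z^2 - y^2*z - z^3 - x*y + 3*z
use: trace(b^-1 a b a b a^-1) = trace(b^-1 a b a b)*trace(a) - trace(b^-1 a b a b a) = -x*y*z^2 + x^2*z + y^2*z + z^3 - 3*z
apply: trace(b a^-1 b^-2 a b a) = trace(b^-1 a b a b a^-1)*trace(b) - trace(b^-1 a b a b a^-1 b) = -x*y^2*z^2 + x^2*y*z + y^3*z + y*z^3 - 4*y*z + x
trace(b a^-1 b a^-1 b^-2 a) = trace(b a^-1 b^-2 a b)*trace(a) - trace(b a^-1 b^-2 a b a) = -x^2*y^3*z + x^3*y^2 + x*y^4 + 2*x*y^2*z^2 - x^2*y*z - y^3*z - y*z^3 - 4*x*y^2 + 4*y*z + x
trace(a^-1 b a^-1 b^-2 a^-1 b) = trace(b a^-1 b a^-1 b^-2)*trace(a) - trace(b a^-1 b a^-1 b^-2 a) = x^2*y^3*z - x^3*y^2 - x*y^4 - 2*x*y^2*z^2 + 2*x^2*y*z + y^3*z + y*z^3 + 3*x*y^2 - x*z^2 - 4*y*z + x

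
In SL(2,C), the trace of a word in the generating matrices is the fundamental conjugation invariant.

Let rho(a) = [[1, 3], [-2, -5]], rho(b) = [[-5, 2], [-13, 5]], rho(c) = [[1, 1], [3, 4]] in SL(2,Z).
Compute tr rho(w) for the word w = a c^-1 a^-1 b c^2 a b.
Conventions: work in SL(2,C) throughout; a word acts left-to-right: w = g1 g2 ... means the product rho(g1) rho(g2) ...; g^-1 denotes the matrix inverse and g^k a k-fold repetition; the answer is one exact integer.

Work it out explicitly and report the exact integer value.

56544

rho(a) = [[1, 3], [-2, -5]]
... * rho(c^-1) = [[4, -1], [-3, 1]]  ->  [[-5, 2], [7, -3]]
... * rho(a^-1) = [[-5, -3], [2, 1]]  ->  [[29, 17], [-41, -24]]
... * rho(b) = [[-5, 2], [-13, 5]]  ->  [[-366, 143], [517, -202]]
... * rho(c) = [[1, 1], [3, 4]]  ->  [[63, 206], [-89, -291]]
... * rho(c) = [[1, 1], [3, 4]]  ->  [[681, 887], [-962, -1253]]
... * rho(a) = [[1, 3], [-2, -5]]  ->  [[-1093, -2392], [1544, 3379]]
... * rho(b) = [[-5, 2], [-13, 5]]  ->  [[36561, -14146], [-51647, 19983]]
tr = 36561 + 19983 = 56544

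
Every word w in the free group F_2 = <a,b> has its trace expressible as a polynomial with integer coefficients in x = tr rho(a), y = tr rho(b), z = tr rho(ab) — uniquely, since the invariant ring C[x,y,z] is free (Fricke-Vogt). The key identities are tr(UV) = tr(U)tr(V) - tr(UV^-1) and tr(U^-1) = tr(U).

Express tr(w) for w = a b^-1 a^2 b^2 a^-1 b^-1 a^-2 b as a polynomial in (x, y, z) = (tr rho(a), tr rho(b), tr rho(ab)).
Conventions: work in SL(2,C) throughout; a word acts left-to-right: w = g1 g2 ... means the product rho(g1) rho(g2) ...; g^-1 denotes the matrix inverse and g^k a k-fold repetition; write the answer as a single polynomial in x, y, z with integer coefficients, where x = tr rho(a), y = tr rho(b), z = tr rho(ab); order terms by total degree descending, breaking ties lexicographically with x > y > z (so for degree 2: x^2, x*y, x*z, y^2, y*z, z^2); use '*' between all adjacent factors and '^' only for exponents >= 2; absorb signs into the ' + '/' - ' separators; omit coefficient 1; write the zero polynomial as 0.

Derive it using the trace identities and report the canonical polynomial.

x^4*y^3*z^2 - x^5*y^2*z - 2*x^3*y^4*z - 2*x^3*y^2*z^3 + x^4*y^3 + x^4*y*z^2 + x^2*y^5 + 2*x^2*y^3*z^2 + x^2*y*z^4 + 5*x^3*y^2*z - x^4*y - 5*x^2*y^3 - 6*x^2*y*z^2 + x^3*z + x*y^2*z + x*z^3 + 4*x^2*y - 4*x*z + y

tr(b^2 a) = tr(b) tr(a b) - tr(a) = y*z - x
tr(b^2) = tr(b) tr(b) - tr(1) = y^2 - 2
tr(a b^2 a) = tr(a) tr(b^2 a) - tr(b^2) = x*y*z - x^2 - y^2 + 2
tr(b a^3 b) = tr(a) tr(a b^2 a) - tr(a b^2) = x^2*y*z - x^3 - x*y^2 - y*z + 3*x
tr(b a b a) = tr(a b) tr(a b) - tr(1)   [split at repeated a] = z^2 - 2
tr(b a b a^2) = tr(a) tr(b a b a) - tr(b a b) = x*z^2 - y*z - x
tr(b a^3 b a) = tr(a) tr(b a b a^2) - tr(b a b a) = x^2*z^2 - x*y*z - x^2 - z^2 + 2
tr(a^-1 b a^3 b) = tr(b a^3 b) tr(a) - tr(b a^3 b a) = x^3*y*z - x^4 - x^2*y^2 - x^2*z^2 + 4*x^2 + z^2 - 2
tr(a^2 b) = tr(a) tr(b a) - tr(b) = x*z - y
tr(b^3 a^2) = tr(b) tr(a^2 b^2) - tr(a^2 b) = x*y^2*z - x^2*y - y^3 - x*z + 3*y
tr(b^3 a) = tr(b) tr(a b^2) - tr(a b) = y^2*z - x*y - z
tr(b a^3 b^2) = tr(a) tr(b^3 a^2) - tr(b^3 a) = x^2*y^2*z - x^3*y - x*y^3 - x^2*z - y^2*z + 4*x*y + z
tr(b a b^2 a) = tr(b) tr(a b a b) - tr(a b a) = y*z^2 - x*z - y
tr(b a b^2 a^2) = tr(a) tr(b a b^2 a) - tr(b a b^2) = x*y*z^2 - x^2*z - y^2*z + z
tr(a b^2 a^3 b) = tr(a) tr(b a b^2 a^2) - tr(b a b^2 a) = x^2*y*z^2 - x^3*z - x*y^2*z - y*z^2 + 2*x*z + y
tr(a b^2 a^3) = tr(a) tr(a^2 b^2 a) - tr(a^2 b^2) = x^3*y*z - x^4 - x^2*y^2 - 2*x*y*z + 4*x^2 + y^2 - 2
tr(b a^3 b^2 a b) = tr(b) tr(a b^2 a^3 b) - tr(a b^2 a^3) = x^2*y^2*z^2 - 2*x^3*y*z - x*y^3*z + x^4 + x^2*y^2 - y^2*z^2 + 4*x*y*z - 4*x^2 + 2
tr(b a b a b a) = tr(b a b a) tr(b a) - tr(a b)   [split at repeated b] = z^3 - 3*z
tr(a b a b a b a) = tr(a) tr(b a b a b a) - tr(b a b a b) = x*z^3 - y*z^2 - 2*x*z + y
tr(a b a b a^3 b) = tr(a) tr(a b a b a b a) - tr(a b a b a b) = x^2*z^3 - x*y*z^2 - 2*x^2*z - z^3 + x*y + 3*z
tr(a b a b a^3) = tr(a) tr(a^2 b a b a) - tr(a^2 b a b) = x^3*z^2 - x^2*y*z - x^3 - 2*x*z^2 + y*z + 3*x
tr(b a^3 b^2 a b a) = tr(b) tr(a b a b a^3 b) - tr(a b a b a^3) = x^2*y*z^3 - x^3*z^2 - x*y^2*z^2 - x^2*y*z - y*z^3 + x^3 + x*y^2 + 2*x*z^2 + 2*y*z - 3*x
tr(a^-1 b a^3 b^2 a b) = tr(b a^3 b^2 a b) tr(a) - tr(b a^3 b^2 a b a) = x^3*y^2*z^2 - 2*x^4*y*z - x^2*y^3*z - x^2*y*z^3 + x^5 + x^3*y^2 + x^3*z^2 + 5*x^2*y*z + y*z^3 - 5*x^3 - x*y^2 - 2*x*z^2 - 2*y*z + 5*x
tr(b^-1 a^-1 b a^3 b^2 a) = tr(a^-1 b a^3 b^2 a) tr(b) - tr(a^-1 b a^3 b^2 a b) = -x^3*y^2*z^2 + 2*x^4*y*z + 2*x^2*y^3*z + x^2*y*z^3 - x^5 - 2*x^3*y^2 - x^3*z^2 - x*y^4 - 6*x^2*y*z - y^3*z - y*z^3 + 5*x^3 + 5*x*y^2 + 2*x*z^2 + 3*y*z - 5*x
tr(a^2 b^2 a^-1 b^-1 a^-1 b a) = tr(b^-1 a^-1 b a^3 b^2) tr(a) - tr(b^-1 a^-1 b a^3 b^2 a) = x^3*y^2*z^2 - x^4*y*z - 2*x^2*y^3*z - x^2*y*z^3 + x^3*y^2 + x*y^4 + 6*x^2*y*z + y^3*z + y*z^3 - x^3 - 5*x*y^2 - x*z^2 - 3*y*z + 3*x
tr(a b a^2) = tr(a) tr(b a^2) - tr(b a) = x^2*z - x*y - z
tr(b a b a^2 b) = tr(b) tr(a b a^2 b) - tr(a b a^2) = x*y*z^2 - x^2*z - y^2*z + z
tr(b a b a^2 b^2) = tr(b) tr(b a b a^2 b) - tr(b a b a^2) = x*y^2*z^2 - x^2*y*z - y^3*z - x*z^2 + 2*y*z + x
tr(b a b a b a b) = tr(b) tr(a b a b a b) - tr(a b a b a) = y*z^3 - x*z^2 - 2*y*z + x
tr(b^3 a b a b a) = tr(b) tr(b a b a b a b) - tr(b a b a b a) = y^2*z^3 - x*y*z^2 - 2*y^2*z - z^3 + x*y + 3*z
tr(b a b a b^2) = tr(b) tr(a b a b^2) - tr(a b a b) = y^2*z^2 - x*y*z - y^2 - z^2 + 2
tr(b^3 a b a b) = tr(b) tr(b a b a b^2) - tr(b a b a b) = y^3*z^2 - x*y^2*z - y^3 - 2*y*z^2 + x*z + 3*y
tr(b a b a b a^2 b^2) = tr(a) tr(b^3 a b a b a) - tr(b^3 a b a b) = x*y^2*z^3 - x^2*y*z^2 - y^3*z^2 - x*y^2*z - x*z^3 + x^2*y + y^3 + 2*y*z^2 + 2*x*z - 3*y
tr(a b a b a b a b) = tr(b a b a) tr(b a b a) - tr(1)   [split at repeated b] = z^4 - 4*z^2 + 2
tr(b^2 a b a b a b a) = tr(b) tr(a b a b a b a b) - tr(a b a b a b a) = y*z^4 - x*z^3 - 3*y*z^2 + 2*x*z + y
tr(b a b a b a^2 b^2 a) = tr(a) tr(b^2 a b a b a b a) - tr(b^2 a b a b a b) = x*y*z^4 - x^2*z^3 - y^2*z^3 - 2*x*y*z^2 + 2*x^2*z + 2*y^2*z + z^3 - 3*z
tr(a b a b a^2 b^2 a^-1 b) = tr(b a b a b a^2 b^2) tr(a) - tr(b a b a b a^2 b^2 a) = x^2*y^2*z^3 - x^3*y*z^2 - x*y^3*z^2 - x*y*z^4 - x^2*y^2*z + y^2*z^3 + x^3*y + x*y^3 + 4*x*y*z^2 - 2*y^2*z - z^3 - 3*x*y + 3*z
tr(b a b a^2 b^2 a^-1 b^-1 a) = tr(a b a b a^2 b^2 a^-1) tr(b) - tr(a b a b a^2 b^2 a^-1 b) = -x^2*y^2*z^3 + x^3*y*z^2 + 2*x*y^3*z^2 + x*y*z^4 - y^4*z - y^2*z^3 - x^3*y - x*y^3 - 5*x*y*z^2 + 4*y^2*z + z^3 + 4*x*y - 3*z
tr(a^2 b^2 a^-1 b^-1 a^-1 b a b) = tr(b a b a^2 b^2 a^-1 b^-1) tr(a) - tr(b a b a^2 b^2 a^-1 b^-1 a) = x^2*y^2*z^3 - x^3*y*z^2 - 2*x*y^3*z^2 - x*y*z^4 + x^2*y^2*z + y^4*z + y^2*z^3 + 5*x*y*z^2 - x^2*z - 4*y^2*z - z^3 - x*y + 3*z
tr(a^-1 b a b^-1 a^2 b^2 a^-1 b^-1) = tr(a^2 b^2 a^-1 b^-1 a^-1 b a) tr(b) - tr(a^2 b^2 a^-1 b^-1 a^-1 b a b) = x^3*y^3*z^2 - x^4*y^2*z - 2*x^2*y^4*z - 2*x^2*y^2*z^3 + x^3*y^3 + x^3*y*z^2 + x*y^5 + 2*x*y^3*z^2 + x*y*z^4 + 5*x^2*y^2*z - x^3*y - 5*x*y^3 - 6*x*y*z^2 + x^2*z + y^2*z + z^3 + 4*x*y - 3*z
tr(a b^-1 a^2 b^2 a^-1 b^-1 a^-2 b) = tr(a^-1 b a b^-1 a^2 b^2 a^-1 b^-1) tr(a) - tr(a^-1 b a b^-1 a^2 b^2 a^-1 b^-1 a) = x^4*y^3*z^2 - x^5*y^2*z - 2*x^3*y^4*z - 2*x^3*y^2*z^3 + x^4*y^3 + x^4*y*z^2 + x^2*y^5 + 2*x^2*y^3*z^2 + x^2*y*z^4 + 5*x^3*y^2*z - x^4*y - 5*x^2*y^3 - 6*x^2*y*z^2 + x^3*z + x*y^2*z + x*z^3 + 4*x^2*y - 4*x*z + y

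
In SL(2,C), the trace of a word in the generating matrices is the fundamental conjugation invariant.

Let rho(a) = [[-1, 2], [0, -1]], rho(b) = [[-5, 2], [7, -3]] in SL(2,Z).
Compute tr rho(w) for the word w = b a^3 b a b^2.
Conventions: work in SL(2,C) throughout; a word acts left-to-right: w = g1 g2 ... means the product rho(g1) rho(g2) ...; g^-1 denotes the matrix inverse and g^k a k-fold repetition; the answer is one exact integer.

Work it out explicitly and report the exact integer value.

rho(b) = [[-5, 2], [7, -3]]
... * rho(a) = [[-1, 2], [0, -1]]  ->  [[5, -12], [-7, 17]]
... * rho(a) = [[-1, 2], [0, -1]]  ->  [[-5, 22], [7, -31]]
... * rho(a) = [[-1, 2], [0, -1]]  ->  [[5, -32], [-7, 45]]
... * rho(b) = [[-5, 2], [7, -3]]  ->  [[-249, 106], [350, -149]]
... * rho(a) = [[-1, 2], [0, -1]]  ->  [[249, -604], [-350, 849]]
... * rho(b) = [[-5, 2], [7, -3]]  ->  [[-5473, 2310], [7693, -3247]]
... * rho(b) = [[-5, 2], [7, -3]]  ->  [[43535, -17876], [-61194, 25127]]
tr = 43535 + 25127 = 68662

68662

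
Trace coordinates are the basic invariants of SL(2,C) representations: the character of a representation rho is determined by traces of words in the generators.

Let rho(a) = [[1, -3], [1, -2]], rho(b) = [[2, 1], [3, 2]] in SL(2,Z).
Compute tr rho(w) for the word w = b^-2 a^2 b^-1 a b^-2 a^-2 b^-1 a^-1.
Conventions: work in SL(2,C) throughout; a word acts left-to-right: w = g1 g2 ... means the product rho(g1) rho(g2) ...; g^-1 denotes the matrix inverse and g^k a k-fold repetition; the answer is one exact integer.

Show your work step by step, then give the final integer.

57525

rho(b^-1) = [[2, -1], [-3, 2]]
... * rho(b^-1) = [[2, -1], [-3, 2]]  ->  [[7, -4], [-12, 7]]
... * rho(a) = [[1, -3], [1, -2]]  ->  [[3, -13], [-5, 22]]
... * rho(a) = [[1, -3], [1, -2]]  ->  [[-10, 17], [17, -29]]
... * rho(b^-1) = [[2, -1], [-3, 2]]  ->  [[-71, 44], [121, -75]]
... * rho(a) = [[1, -3], [1, -2]]  ->  [[-27, 125], [46, -213]]
... * rho(b^-1) = [[2, -1], [-3, 2]]  ->  [[-429, 277], [731, -472]]
... * rho(b^-1) = [[2, -1], [-3, 2]]  ->  [[-1689, 983], [2878, -1675]]
... * rho(a^-1) = [[-2, 3], [-1, 1]]  ->  [[2395, -4084], [-4081, 6959]]
... * rho(a^-1) = [[-2, 3], [-1, 1]]  ->  [[-706, 3101], [1203, -5284]]
... * rho(b^-1) = [[2, -1], [-3, 2]]  ->  [[-10715, 6908], [18258, -11771]]
... * rho(a^-1) = [[-2, 3], [-1, 1]]  ->  [[14522, -25237], [-24745, 43003]]
tr = 14522 + 43003 = 57525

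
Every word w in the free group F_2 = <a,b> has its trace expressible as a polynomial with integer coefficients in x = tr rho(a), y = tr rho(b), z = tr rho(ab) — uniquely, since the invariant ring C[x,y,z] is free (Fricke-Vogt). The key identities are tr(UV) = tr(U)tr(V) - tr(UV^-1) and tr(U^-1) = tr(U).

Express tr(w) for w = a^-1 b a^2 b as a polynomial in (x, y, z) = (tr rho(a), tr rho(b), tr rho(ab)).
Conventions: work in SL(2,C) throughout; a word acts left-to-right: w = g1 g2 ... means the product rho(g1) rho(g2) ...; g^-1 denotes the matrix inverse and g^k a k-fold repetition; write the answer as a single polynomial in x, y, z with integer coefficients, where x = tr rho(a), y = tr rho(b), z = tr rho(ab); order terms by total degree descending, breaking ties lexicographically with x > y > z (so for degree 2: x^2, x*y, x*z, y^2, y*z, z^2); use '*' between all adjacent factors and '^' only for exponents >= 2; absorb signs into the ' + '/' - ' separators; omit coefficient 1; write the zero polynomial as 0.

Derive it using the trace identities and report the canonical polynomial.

x^2*y*z - x^3 - x*y^2 - x*z^2 + y*z + 3*x

trace(a^2 b) = trace(a) trace(b a) - trace(b) = x*z - y
trace(a^2) = trace(a) trace(a) - trace(1) = x^2 - 2
and trace(b a^2 b) = trace(b) trace(a^2 b) - trace(a^2) = x*y*z - x^2 - y^2 + 2
next, trace(b a b a) = trace(b a) trace(b a) - trace(1)   [split at repeated b] = z^2 - 2
next, trace(b a b) = trace(b) trace(a b) - trace(a) = y*z - x
trace(b a^2 b a) = trace(a) trace(b a b a) - trace(b a b) = x*z^2 - y*z - x
next, trace(a^-1 b a^2 b) = trace(b a^2 b) trace(a) - trace(b a^2 b a) = x^2*y*z - x^3 - x*y^2 - x*z^2 + y*z + 3*x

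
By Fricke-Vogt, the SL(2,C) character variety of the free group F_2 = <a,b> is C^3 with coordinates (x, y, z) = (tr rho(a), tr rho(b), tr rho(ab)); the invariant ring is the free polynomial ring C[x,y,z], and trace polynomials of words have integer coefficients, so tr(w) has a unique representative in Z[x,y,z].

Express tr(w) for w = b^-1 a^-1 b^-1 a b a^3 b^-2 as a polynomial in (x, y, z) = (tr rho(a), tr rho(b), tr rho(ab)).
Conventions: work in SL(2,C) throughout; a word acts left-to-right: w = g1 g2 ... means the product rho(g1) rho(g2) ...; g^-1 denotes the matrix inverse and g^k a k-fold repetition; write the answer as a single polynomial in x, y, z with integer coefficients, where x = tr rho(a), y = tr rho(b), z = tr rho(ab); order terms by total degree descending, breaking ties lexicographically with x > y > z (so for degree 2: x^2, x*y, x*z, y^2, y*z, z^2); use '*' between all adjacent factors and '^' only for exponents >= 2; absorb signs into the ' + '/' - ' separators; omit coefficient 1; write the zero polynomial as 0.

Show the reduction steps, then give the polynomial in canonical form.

x^3*y^3*z^2 - x^4*y^2*z - x^2*y^4*z - x^2*y^2*z^3 + x^3*y^3 - x^3*y*z^2 - x*y^3*z^2 + x^4*z + 4*x^2*y^2*z + x^2*z^3 + y^4*z + y^2*z^3 - x^3*y - x*y^3 + 2*x*y*z^2 - 4*x^2*z - 4*y^2*z - z^3 + x*y + 3*z

trace(a b a) = trace(a) trace(b a) - trace(b)   [square of a] = x*z - y
trace(a b a^2) = trace(a) trace(a b a) - trace(a b)   [square of a] = x^2*z - x*y - z
trace(b a b a) = trace(a b) trace(a b) - trace(1)   [split at a repeated a] = z^2 - 2
trace(b a b) = trace(b) trace(a b) - trace(a)   [square of b] = y*z - x
trace(a b a^2 b) = trace(a) trace(b a b a) - trace(b a b)   [square of a] = x*z^2 - y*z - x
trace(b^-1 a b a^2) = trace(a b a^2) trace(b) - trace(a b a^2 b)   [inverse elimination on b] = x^2*y*z - x*y^2 - x*z^2 + x
trace(a^2) = trace(a) trace(a) - trace(1)   [square of a] = x^2 - 2
trace(b^2 a^2) = trace(b) trace(a^2 b) - trace(a^2)   [square of b] = x*y*z - x^2 - y^2 + 2
trace(b a^3 b) = trace(a) trace(b^2 a^2) - trace(b^2 a)   [square of a] = x^2*y*z - x^3 - x*y^2 - y*z + 3*x
trace(a b^2 a b a) = trace(b) trace(a b a^2 b) - trace(a b a^2)   [square of b] = x*y*z^2 - x^2*z - y^2*z + z
trace(a b^2 a b) = trace(b) trace(a b a b) - trace(a b a)   [square of b] = y*z^2 - x*z - y
trace(b a b a^3 b) = trace(a) trace(a b^2 a b a) - trace(a b^2 a b)   [square of a] = x^2*y*z^2 - x^3*z - x*y^2*z - y*z^2 + 2*x*z + y
trace(b a b a b a) = trace(b a) trace(b a b a) - trace(b^-1 a^-1)   [split at a repeated b] = z^3 - 3*z
trace(a b a b a b a) = trace(a) trace(b a b a b a) - trace(b a b a b)   [square of a] = x*z^3 - y*z^2 - 2*x*z + y
trace(b a b a^3 b a) = trace(a) trace(a b a b a b a) - trace(a b a b a b)   [square of a] = x^2*z^3 - x*y*z^2 - 2*x^2*z - z^3 + x*y + 3*z
trace(a b a^3 b a^-1 b) = trace(b a b a^3 b) trace(a) - trace(b a b a^3 b a)   [inverse elimination on a] = x^3*y*z^2 - x^4*z - x^2*y^2*z - x^2*z^3 + 4*x^2*z + z^3 - 3*z
trace(a^-1 b^-1 a b a^3 b) = trace(a b a^3 b a^-1) trace(b) - trace(a b a^3 b a^-1 b)   [inverse elimination on b] = -x^3*y*z^2 + x^4*z + 2*x^2*y^2*z + x^2*z^3 - x^3*y - x*y^3 - 4*x^2*z - y^2*z - z^3 + 3*x*y + 3*z
trace(b^-1 a^-1 b^-1 a b a^3) = trace(a^-1 b^-1 a b a^3) trace(b) - trace(a^-1 b^-1 a b a^3 b)   [inverse elimination on b] = x^3*y*z^2 - x^4*z - x^2*y^2*z - x^2*z^3 + x^3*y - x*y*z^2 + 4*x^2*z + y^2*z + z^3 - 2*x*y - 3*z
trace(b^-2 a^-1 b^-1 a b a^3) = trace(b^-1 a^-1 b^-1 a b a^3) trace(b) - trace(b^-1 a^-1 b^-1 a b a^3 b)   [inverse elimination on b] = x^3*y^2*z^2 - x^4*y*z - x^2*y^3*z - x^2*y*z^3 + x^3*y^2 - x*y^2*z^2 + 3*x^2*y*z + y^3*z + y*z^3 - x*y^2 + x*z^2 - 3*y*z - x
trace(b^-1 a^-1 b^-1 a b a^3 b^-2) = trace(b^-2 a^-1 b^-1 a b a^3) trace(b) - trace(b^-2 a^-1 b^-1 a b a^3 b)   [inverse elimination on b] = x^3*y^3*z^2 - x^4*y^2*z - x^2*y^4*z - x^2*y^2*z^3 + x^3*y^3 - x^3*y*z^2 - x*y^3*z^2 + x^4*z + 4*x^2*y^2*z + x^2*z^3 + y^4*z + y^2*z^3 - x^3*y - x*y^3 + 2*x*y*z^2 - 4*x^2*z - 4*y^2*z - z^3 + x*y + 3*z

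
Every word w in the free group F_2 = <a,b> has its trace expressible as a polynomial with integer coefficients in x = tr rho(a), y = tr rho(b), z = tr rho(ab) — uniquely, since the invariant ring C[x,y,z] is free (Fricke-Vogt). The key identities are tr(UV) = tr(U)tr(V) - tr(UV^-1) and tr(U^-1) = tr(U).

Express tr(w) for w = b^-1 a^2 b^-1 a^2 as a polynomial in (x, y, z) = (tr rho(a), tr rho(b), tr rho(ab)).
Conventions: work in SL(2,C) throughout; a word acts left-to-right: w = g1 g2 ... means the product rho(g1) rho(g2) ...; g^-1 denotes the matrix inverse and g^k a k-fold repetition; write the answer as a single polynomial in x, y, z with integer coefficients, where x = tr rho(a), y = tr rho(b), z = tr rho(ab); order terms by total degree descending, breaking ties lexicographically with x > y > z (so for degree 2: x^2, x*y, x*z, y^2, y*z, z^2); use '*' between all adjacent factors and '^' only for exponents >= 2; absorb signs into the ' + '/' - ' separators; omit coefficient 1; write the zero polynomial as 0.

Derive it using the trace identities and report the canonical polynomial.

x^4*y^2 - 2*x^3*y*z - 2*x^2*y^2 + x^2*z^2 + 2*x*y*z + y^2 - 2

trace(a^2) = trace(a)*trace(a) - trace(1) = x^2 - 2
apply: trace(a^3) = trace(a)*trace(a^2) - trace(a) = x^3 - 3*x
trace(a^4) = trace(a)*trace(a^3) - trace(a^2) = x^4 - 4*x^2 + 2
apply: trace(b a^2) = trace(a)*trace(b a) - trace(b) = x*z - y
use: trace(a b a^2) = trace(a)*trace(b a^2) - trace(b a) = x^2*z - x*y - z
apply: trace(a^4 b) = trace(a)*trace(a b a^2) - trace(a b a) = x^3*z - x^2*y - 2*x*z + y
trace(a^2 b^-1 a^2) = trace(a^4)*trace(b) - trace(a^4 b) = x^4*y - x^3*z - 3*x^2*y + 2*x*z + y
apply: trace(b a b a) = trace(a b)*trace(a b) - trace(1) = z^2 - 2
trace(b a b) = trace(b)*trace(a b) - trace(a) = y*z - x
use: trace(b a^2 b a) = trace(a)*trace(b a b a) - trace(b a b) = x*z^2 - y*z - x
use: trace(b a^2 b) = trace(b)*trace(a^2 b) - trace(a^2) = x*y*z - x^2 - y^2 + 2
trace(a^2 b a^2 b) = trace(a)*trace(b a^2 b a) - trace(b a^2 b) = x^2*z^2 - 2*x*y*z + y^2 - 2
trace(a^2 b^-1 a^2 b) = trace(a^2 b a^2)*trace(b) - trace(a^2 b a^2 b) = x^3*y*z - x^2*y^2 - x^2*z^2 + 2
apply: trace(b^-1 a^2 b^-1 a^2) = trace(a^2 b^-1 a^2)*trace(b) - trace(a^2 b^-1 a^2 b) = x^4*y^2 - 2*x^3*y*z - 2*x^2*y^2 + x^2*z^2 + 2*x*y*z + y^2 - 2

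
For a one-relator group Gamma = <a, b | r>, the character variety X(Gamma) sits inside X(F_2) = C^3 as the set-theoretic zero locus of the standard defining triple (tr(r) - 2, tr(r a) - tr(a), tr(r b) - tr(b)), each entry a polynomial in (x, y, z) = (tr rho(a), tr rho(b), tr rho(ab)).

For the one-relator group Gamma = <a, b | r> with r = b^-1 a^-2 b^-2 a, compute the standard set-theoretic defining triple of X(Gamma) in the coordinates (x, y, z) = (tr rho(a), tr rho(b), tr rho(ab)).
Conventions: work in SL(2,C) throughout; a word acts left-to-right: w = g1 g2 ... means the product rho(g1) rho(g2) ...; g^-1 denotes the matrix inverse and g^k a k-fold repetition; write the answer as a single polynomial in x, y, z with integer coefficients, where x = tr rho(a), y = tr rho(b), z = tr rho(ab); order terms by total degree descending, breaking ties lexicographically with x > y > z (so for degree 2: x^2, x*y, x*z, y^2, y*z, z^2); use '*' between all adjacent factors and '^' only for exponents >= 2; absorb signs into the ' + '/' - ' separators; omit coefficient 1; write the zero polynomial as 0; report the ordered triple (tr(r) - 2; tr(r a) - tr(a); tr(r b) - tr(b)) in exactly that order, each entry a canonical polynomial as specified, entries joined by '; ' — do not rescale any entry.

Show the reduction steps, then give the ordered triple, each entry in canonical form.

trace(a^-1) = trace(a) = x
trace(a^-1 b) = trace(b) * trace(a) - trace(b a) = x*y - z
trace(a^-1 b^-1) = trace(a^-1) * trace(b) - trace(a^-1 b) = z
trace(a^-1 b^-2) = trace(a^-1 b^-1) * trace(b) - trace(a^-1) = y*z - x
trace(a b a) = trace(a) * trace(b a) - trace(b) = x*z - y
trace(a b a b) = trace(a b) * trace(a b) - trace(1)   [split at repeated a] = z^2 - 2
trace(b^-1 a b a) = trace(a b a) * trace(b) - trace(a b a b) = x*y*z - y^2 - z^2 + 2
trace(b^-2 a b a) = trace(b^-1 a b a) * trace(b) - trace(b^-1 a b a b) = x*y^2*z - y^3 - y*z^2 - x*z + 3*y
trace(b^-2 a b a^-1) = trace(b^-2 a b) * trace(a) - trace(b^-2 a b a) = -x*y^2*z + x^2*y + y^3 + y*z^2 - 3*y
trace(a^-2 b^-2 a b) = trace(b^-2 a b a^-1) * trace(a) - trace(b^-2 a b) = -x^2*y^2*z + x^3*y + x*y^3 + x*y*z^2 - 4*x*y + z
trace(b^-1 a^-2 b^-2 a) = trace(a^-2 b^-2 a) * trace(b) - trace(a^-2 b^-2 a b) = x^2*y^2*z - x^3*y - x*y^3 - x*y*z^2 + y^2*z + 3*x*y - z
trace(a^2) = trace(a) * trace(a) - trace(1) = x^2 - 2
trace(b^-1 a^2) = trace(a^2) * trace(b) - trace(a^2 b) = x^2*y - x*z - y
trace(b^-1 a^2 b^-1) = trace(b^-1 a^2) * trace(b) - trace(b^-1 a^2 b) = x^2*y^2 - x*y*z - x^2 - y^2 + 2
trace(a^3) = trace(a) * trace(a^2) - trace(a) = x^3 - 3*x
trace(a^3 b) = trace(a) * trace(b a^2) - trace(b a) = x^2*z - x*y - z
trace(a b^-1 a^2) = trace(a^3) * trace(b) - trace(a^3 b) = x^3*y - x^2*z - 2*x*y + z
trace(a^2 b a b) = trace(a) * trace(b a b a) - trace(b a b) = x*z^2 - y*z - x
trace(a b^-1 a^2 b) = trace(a^2 b a) * trace(b) - trace(a^2 b a b) = x^2*y*z - x*y^2 - x*z^2 + x
trace(b^-1 a^2 b^-1 a) = trace(a b^-1 a^2) * trace(b) - trace(a b^-1 a^2 b) = x^3*y^2 - 2*x^2*y*z - x*y^2 + x*z^2 + y*z - x
trace(a^-1 b^-1 a^2 b^-1) = trace(b^-1 a^2 b^-1) * trace(a) - trace(b^-1 a^2 b^-1 a) = x^2*y*z - x^3 - x*z^2 - y*z + 3*x
trace(b^-1 a^2 b^-1 a^-2) = trace(a^-1 b^-1 a^2 b^-1) * trace(a) - trace(a^-1 b^-1 a^2 b^-1 a) = x^3*y*z - x^4 - x^2*y^2 - x^2*z^2 + 4*x^2 + y^2 - 2
trace(b^-1 a^-2 b^-2 a^2) = trace(b^-1 a^2 b^-1 a^-2) * trace(b) - trace(b^-1 a^2 b^-1 a^-2 b) = x^3*y^2*z - x^4*y - x^2*y^3 - x^2*y*z^2 + 4*x^2*y + y^3 - 3*y
assemble the triple (trace(r) - 2; trace(r a) - x; trace(r b) - y)

x^2*y^2*z - x^3*y - x*y^3 - x*y*z^2 + y^2*z + 3*x*y - z - 2; x^3*y^2*z - x^4*y - x^2*y^3 - x^2*y*z^2 + 4*x^2*y + y^3 - x - 3*y; y*z - x - y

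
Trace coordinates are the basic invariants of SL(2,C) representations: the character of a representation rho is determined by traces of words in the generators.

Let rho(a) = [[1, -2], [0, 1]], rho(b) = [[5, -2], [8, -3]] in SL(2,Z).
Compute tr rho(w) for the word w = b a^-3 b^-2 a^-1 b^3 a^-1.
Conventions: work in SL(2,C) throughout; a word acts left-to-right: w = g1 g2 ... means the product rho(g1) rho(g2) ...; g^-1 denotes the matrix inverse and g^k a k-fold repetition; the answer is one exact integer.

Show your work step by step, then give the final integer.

rho(b) = [[5, -2], [8, -3]]
... * rho(a^-1) = [[1, 2], [0, 1]]  ->  [[5, 8], [8, 13]]
... * rho(a^-1) = [[1, 2], [0, 1]]  ->  [[5, 18], [8, 29]]
... * rho(a^-1) = [[1, 2], [0, 1]]  ->  [[5, 28], [8, 45]]
... * rho(b^-1) = [[-3, 2], [-8, 5]]  ->  [[-239, 150], [-384, 241]]
... * rho(b^-1) = [[-3, 2], [-8, 5]]  ->  [[-483, 272], [-776, 437]]
... * rho(a^-1) = [[1, 2], [0, 1]]  ->  [[-483, -694], [-776, -1115]]
... * rho(b) = [[5, -2], [8, -3]]  ->  [[-7967, 3048], [-12800, 4897]]
... * rho(b) = [[5, -2], [8, -3]]  ->  [[-15451, 6790], [-24824, 10909]]
... * rho(b) = [[5, -2], [8, -3]]  ->  [[-22935, 10532], [-36848, 16921]]
... * rho(a^-1) = [[1, 2], [0, 1]]  ->  [[-22935, -35338], [-36848, -56775]]
tr = -22935 + -56775 = -79710

-79710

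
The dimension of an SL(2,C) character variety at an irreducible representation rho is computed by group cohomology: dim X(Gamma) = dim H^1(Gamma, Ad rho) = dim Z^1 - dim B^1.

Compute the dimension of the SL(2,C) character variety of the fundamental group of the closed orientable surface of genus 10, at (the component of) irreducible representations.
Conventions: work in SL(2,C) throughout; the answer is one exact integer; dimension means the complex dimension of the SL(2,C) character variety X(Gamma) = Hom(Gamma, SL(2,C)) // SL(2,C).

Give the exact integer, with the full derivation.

54

pi_1 of the closed genus-10 surface has 20 generators bound by the single product-of-commutators relator.
Before the relator condition, cocycle space has dim 3*20 = 60.
H^2 = coker(d_2) is dual to H^0 = 0 at irreducible rho (Poincare duality), so d_2 is onto: dim Z^1 = 57.
dim B^1 = 3 (coboundaries, injective at irreducible rho).
dim X = dim H^1 = 57 - 3 = 54.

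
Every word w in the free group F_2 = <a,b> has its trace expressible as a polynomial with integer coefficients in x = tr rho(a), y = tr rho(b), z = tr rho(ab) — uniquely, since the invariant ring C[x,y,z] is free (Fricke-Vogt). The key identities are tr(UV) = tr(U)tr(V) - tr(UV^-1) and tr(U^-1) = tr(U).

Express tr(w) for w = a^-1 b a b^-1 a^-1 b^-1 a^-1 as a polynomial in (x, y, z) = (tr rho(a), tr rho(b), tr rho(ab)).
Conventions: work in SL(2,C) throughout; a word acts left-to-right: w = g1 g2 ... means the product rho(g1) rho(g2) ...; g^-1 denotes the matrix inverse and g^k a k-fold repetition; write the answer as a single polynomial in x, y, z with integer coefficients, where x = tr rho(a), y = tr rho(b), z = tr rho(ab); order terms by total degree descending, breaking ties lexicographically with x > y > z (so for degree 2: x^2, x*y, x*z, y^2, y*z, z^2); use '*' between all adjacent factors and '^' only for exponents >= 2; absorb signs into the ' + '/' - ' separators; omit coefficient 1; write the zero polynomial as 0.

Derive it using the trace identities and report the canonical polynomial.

tr(a^-1) = tr(a) = x
tr(a^-2) = tr(a^-1) * tr(a) - tr(1) = x^2 - 2
tr(a^-1 b) = tr(b) * tr(a) - tr(b a) = x*y - z
tr(b a b) = tr(b) * tr(a b) - tr(a) = y*z - x
apply: tr(a b a b) = tr(b a) * tr(b a) - tr(1)   [split at repeated b] = z^2 - 2
apply: tr(a b a) = tr(a) * tr(b a) - tr(b) = x*z - y
tr(b a b a b) = tr(b) * tr(a b a b) - tr(a b a) = y*z^2 - x*z - y
tr(b a b a b a) = tr(a b a b) * tr(a b) - tr(b a)   [split at repeated a] = z^3 - 3*z
use: tr(a^-1 b a b a b) = tr(b a b a b) * tr(a) - tr(b a b a b a) = x*y*z^2 - x^2*z - z^3 - x*y + 3*z
tr(b a b a b^-1 a^-1) = tr(a^-1 b a b a) * tr(b) - tr(a^-1 b a b a b) = -x*y*z^2 + x^2*z + y^2*z + z^3 - 3*z
tr(b^-1 a^-2 b a b a) = tr(b a b a b^-1 a^-1) * tr(a) - tr(b a b a b^-1) = -x^2*y*z^2 + x^3*z + x*y^2*z + x*z^3 - 4*x*z + y
use: tr(a^-1 b^-1 a^-2 b a b) = tr(b^-1 a^-2 b a b) * tr(a) - tr(b^-1 a^-2 b a b a) = x^2*y*z^2 - x^3*z - x*y^2*z - x*z^3 + x^2*y + 3*x*z - y
apply: tr(a^-1 b a b^-1 a^-1 b^-1 a^-1) = tr(a^-1 b^-1 a^-2 b a) * tr(b) - tr(a^-1 b^-1 a^-2 b a b) = -x^2*y*z^2 + x^3*z + x*y^2*z + x*z^3 - 3*x*z - y

-x^2*y*z^2 + x^3*z + x*y^2*z + x*z^3 - 3*x*z - y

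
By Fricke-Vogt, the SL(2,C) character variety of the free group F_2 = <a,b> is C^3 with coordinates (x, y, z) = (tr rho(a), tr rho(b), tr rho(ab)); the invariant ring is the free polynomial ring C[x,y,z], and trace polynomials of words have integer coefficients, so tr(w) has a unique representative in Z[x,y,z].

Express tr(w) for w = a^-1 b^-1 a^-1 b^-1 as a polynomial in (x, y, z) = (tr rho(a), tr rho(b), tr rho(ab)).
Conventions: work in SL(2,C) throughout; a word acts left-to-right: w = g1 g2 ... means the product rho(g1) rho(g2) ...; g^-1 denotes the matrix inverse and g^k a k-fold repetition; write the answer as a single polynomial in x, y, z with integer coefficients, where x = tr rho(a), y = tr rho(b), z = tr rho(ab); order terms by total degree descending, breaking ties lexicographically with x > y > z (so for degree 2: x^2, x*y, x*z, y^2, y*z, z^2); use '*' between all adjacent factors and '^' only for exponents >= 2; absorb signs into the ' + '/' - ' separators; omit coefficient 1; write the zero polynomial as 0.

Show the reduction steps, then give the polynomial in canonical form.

tr(a^-1) = tr(a) = x
tr(a^-1 b) = tr(b)*tr(a) - tr(b a) = x*y - z
use: tr(b^-1 a^-1) = tr(a^-1)*tr(b) - tr(a^-1 b) = z
apply: tr(b^-1 a^-1 b^-1) = tr(b^-1 a^-1)*tr(b) - tr(b^-1 a^-1 b) = y*z - x
tr(a b a) = tr(a)*tr(b a) - tr(b) = x*z - y
tr(a b a b) = tr(b a)*tr(b a) - tr(1)   [split at repeated b] = z^2 - 2
apply: tr(b^-1 a b a) = tr(a b a)*tr(b) - tr(a b a b) = x*y*z - y^2 - z^2 + 2
apply: tr(a^-1 b^-1 a b) = tr(b^-1 a b)*tr(a) - tr(b^-1 a b a) = -x*y*z + x^2 + y^2 + z^2 - 2
tr(b^-1 a^-1 b^-1 a) = tr(a^-1 b^-1 a)*tr(b) - tr(a^-1 b^-1 a b) = x*y*z - x^2 - z^2 + 2
tr(a^-1 b^-1 a^-1 b^-1) = tr(b^-1 a^-1 b^-1)*tr(a) - tr(b^-1 a^-1 b^-1 a) = z^2 - 2

z^2 - 2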